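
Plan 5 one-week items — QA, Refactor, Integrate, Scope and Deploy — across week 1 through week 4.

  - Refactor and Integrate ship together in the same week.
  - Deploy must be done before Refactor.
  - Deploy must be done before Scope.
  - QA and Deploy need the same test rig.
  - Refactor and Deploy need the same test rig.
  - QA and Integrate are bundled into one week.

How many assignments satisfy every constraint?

Splitting on QA: it can be week 2 (3), week 3 (5), week 4 (6). Listing each branch's schedules as (Refactor, Integrate, Scope, Deploy) by week number:
QA=week 2: (2,2,2,1) (2,2,3,1) (2,2,4,1) — 3.
QA=week 3: (3,3,2,1) (3,3,3,1) (3,3,3,2) (3,3,4,1) (3,3,4,2) — 5.
QA=week 4: (4,4,2,1) (4,4,3,1) (4,4,3,2) (4,4,4,1) (4,4,4,2) (4,4,4,3) — 6.
Summing: 3 + 5 + 6 = 14.

14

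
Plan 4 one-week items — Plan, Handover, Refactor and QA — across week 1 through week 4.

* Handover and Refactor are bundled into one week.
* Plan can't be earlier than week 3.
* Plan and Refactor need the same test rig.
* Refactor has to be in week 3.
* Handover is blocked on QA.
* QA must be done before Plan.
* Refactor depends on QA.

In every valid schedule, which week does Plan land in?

Plan's window is week 3–week 4.
Refactor is fixed at week 3, and Plan can't share a week with Refactor.
So Plan must be week 4.

week 4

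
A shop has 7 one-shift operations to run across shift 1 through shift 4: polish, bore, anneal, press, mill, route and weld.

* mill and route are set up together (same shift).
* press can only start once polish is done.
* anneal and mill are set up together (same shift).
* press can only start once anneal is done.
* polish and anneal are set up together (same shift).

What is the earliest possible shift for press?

Precedence pushes press to at least shift 2.
press at shift 2 is achievable: weld=shift 1, route=shift 1, press=shift 2, mill=shift 1, bore=shift 1, polish=shift 1, anneal=shift 1.

shift 2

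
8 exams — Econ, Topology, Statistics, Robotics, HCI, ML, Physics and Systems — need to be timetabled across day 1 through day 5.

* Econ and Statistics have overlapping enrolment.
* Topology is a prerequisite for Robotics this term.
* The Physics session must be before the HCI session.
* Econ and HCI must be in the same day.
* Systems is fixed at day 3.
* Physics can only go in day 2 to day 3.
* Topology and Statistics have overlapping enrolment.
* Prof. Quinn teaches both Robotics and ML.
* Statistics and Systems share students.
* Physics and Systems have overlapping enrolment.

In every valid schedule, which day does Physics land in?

day 2

Physics's window is day 2–day 3.
Systems is fixed at day 3, and Physics can't share a day with Systems.
So Physics must be day 2.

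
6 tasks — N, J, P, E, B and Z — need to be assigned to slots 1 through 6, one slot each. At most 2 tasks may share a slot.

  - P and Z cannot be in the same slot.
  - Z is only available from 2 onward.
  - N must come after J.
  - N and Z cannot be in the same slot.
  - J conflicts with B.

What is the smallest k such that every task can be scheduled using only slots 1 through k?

3 slots

The precedence chain requires at least 2 distinct slots.
With at most 2 per slot and 6 tasks, at least 3 slots are needed.
3 works (last occupied slot: 3): for example B -> 3, E -> 2, N -> 3, Z -> 2, P -> 1, J -> 1.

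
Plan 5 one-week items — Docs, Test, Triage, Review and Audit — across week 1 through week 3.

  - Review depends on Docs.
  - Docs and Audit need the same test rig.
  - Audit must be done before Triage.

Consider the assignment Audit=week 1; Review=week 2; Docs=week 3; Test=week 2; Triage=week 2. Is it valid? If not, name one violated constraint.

No — it violates: Review depends on Docs

Review depends on Docs — violated.
Docs and Audit need the same test rig — holds.
Audit must be done before Triage — holds.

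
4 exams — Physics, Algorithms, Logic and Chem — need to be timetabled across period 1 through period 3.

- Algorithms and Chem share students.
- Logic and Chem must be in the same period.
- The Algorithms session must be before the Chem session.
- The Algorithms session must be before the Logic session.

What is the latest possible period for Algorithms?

period 2

Downstream work caps Algorithms at period 2.
Algorithms at period 2 is achievable: Chem in period 3, Algorithms in period 2, Physics in period 1, Logic in period 3.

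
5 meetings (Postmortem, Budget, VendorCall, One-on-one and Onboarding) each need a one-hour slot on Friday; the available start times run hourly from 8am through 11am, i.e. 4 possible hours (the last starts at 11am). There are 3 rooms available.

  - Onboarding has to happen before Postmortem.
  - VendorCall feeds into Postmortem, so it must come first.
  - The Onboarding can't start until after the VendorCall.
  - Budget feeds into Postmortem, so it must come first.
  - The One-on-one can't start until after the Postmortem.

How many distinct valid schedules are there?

2

Enumerating: Postmortem -> 10am; Budget -> 8am; One-on-one -> 11am; VendorCall -> 8am; Onboarding -> 9am | VendorCall=8am, Postmortem=10am, Onboarding=9am, One-on-one=11am, Budget=9am.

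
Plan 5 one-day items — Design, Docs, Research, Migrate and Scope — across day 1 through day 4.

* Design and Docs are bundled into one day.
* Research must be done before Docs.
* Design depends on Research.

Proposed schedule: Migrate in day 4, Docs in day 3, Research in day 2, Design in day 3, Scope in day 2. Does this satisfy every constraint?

Yes, all constraints hold

Design and Docs are bundled into one day — holds.
Design depends on Research — holds.
Research must be done before Docs — holds.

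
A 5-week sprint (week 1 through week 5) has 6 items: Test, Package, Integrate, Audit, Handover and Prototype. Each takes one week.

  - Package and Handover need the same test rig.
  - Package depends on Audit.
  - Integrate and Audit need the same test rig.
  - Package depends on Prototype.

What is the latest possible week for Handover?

Handover at week 5 is achievable: Integrate in week 2, Package in week 2, Handover in week 5, Audit in week 1, Prototype in week 1, Test in week 1.

week 5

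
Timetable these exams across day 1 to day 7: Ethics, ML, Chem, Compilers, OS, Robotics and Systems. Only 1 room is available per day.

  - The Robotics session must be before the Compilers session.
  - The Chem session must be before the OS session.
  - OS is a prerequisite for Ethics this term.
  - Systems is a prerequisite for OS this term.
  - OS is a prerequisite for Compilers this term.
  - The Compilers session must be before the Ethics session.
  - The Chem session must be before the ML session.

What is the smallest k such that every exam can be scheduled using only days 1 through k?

7 days

The precedence chain requires at least 4 distinct days.
With at most 1 per day and 7 exams, at least 7 days are needed.
7 works (last occupied day: day 7): for example Compilers in day 5, Robotics in day 4, Systems in day 2, ML in day 7, Ethics in day 6, Chem in day 1, OS in day 3.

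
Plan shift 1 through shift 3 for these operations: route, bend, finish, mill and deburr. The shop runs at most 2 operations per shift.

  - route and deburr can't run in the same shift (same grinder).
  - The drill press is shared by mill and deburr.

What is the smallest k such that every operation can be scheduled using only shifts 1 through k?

With at most 2 per shift and 5 operations, at least 3 shifts are needed.
3 works (last occupied shift: shift 3): for example mill=shift 2; route=shift 1; finish=shift 2; bend=shift 1; deburr=shift 3.

3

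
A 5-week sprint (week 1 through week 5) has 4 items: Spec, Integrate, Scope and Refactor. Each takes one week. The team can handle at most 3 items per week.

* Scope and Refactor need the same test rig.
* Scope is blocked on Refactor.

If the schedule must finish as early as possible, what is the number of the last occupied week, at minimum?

The precedence chain requires at least 2 distinct weeks.
With at most 3 per week and 4 tasks, at least 2 weeks are needed.
2 works (last occupied week: week 2): for example Refactor in week 1, Integrate in week 1, Spec in week 1, Scope in week 2.

week 2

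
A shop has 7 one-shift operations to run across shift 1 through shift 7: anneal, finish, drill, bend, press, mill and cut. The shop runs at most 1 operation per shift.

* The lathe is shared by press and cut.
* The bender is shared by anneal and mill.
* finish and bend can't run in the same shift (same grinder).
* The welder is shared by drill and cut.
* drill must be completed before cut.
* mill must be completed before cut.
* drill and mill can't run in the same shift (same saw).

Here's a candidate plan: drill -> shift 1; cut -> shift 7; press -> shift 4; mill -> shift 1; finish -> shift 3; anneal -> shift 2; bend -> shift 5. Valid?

No. drill and mill can't run in the same shift (same saw) is not satisfied.

drill must be completed before cut — holds.
The shop runs at most 1 operation per shift — violated.
mill must be completed before cut — holds.
The welder is shared by drill and cut — holds.
The lathe is shared by press and cut — holds.
The bender is shared by anneal and mill — holds.
finish and bend can't run in the same shift (same grinder) — holds.
drill and mill can't run in the same shift (same saw) — violated.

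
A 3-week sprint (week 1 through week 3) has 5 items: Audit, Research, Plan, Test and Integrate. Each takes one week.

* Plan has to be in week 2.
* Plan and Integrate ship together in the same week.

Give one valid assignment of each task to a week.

Test in week 1, Integrate in week 2, Plan in week 2, Research in week 1, Audit in week 1

Checking: Plan = Integrate = week 2; Plan=week 2 in [week 2,week 2].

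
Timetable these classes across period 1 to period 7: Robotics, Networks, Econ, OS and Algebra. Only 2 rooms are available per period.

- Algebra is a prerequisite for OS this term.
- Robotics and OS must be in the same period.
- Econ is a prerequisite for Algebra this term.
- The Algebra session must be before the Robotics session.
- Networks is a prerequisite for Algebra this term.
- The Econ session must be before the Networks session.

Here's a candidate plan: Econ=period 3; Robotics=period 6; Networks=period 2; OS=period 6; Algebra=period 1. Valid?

Invalid. Econ is a prerequisite for Algebra this term.

Networks is a prerequisite for Algebra this term — violated.
The Algebra session must be before the Robotics session — holds.
Only 2 rooms are available per period — holds.
The Econ session must be before the Networks session — violated.
Algebra is a prerequisite for OS this term — holds.
Robotics and OS must be in the same period — holds.
Econ is a prerequisite for Algebra this term — violated.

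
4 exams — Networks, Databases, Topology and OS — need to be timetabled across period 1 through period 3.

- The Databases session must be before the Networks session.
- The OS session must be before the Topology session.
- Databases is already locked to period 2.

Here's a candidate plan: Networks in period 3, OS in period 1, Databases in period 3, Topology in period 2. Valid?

No. Databases is already locked to period 2 is not satisfied.

The OS session must be before the Topology session — holds.
Databases is already locked to period 2 — violated.
The Databases session must be before the Networks session — violated.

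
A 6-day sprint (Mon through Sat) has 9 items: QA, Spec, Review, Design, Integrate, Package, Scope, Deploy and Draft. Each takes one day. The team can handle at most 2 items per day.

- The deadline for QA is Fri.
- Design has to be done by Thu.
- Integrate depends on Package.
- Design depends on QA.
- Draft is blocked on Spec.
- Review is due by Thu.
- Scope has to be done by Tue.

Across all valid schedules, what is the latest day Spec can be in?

Fri

Downstream work caps Spec at Fri.
Spec at Fri is achievable: Scope=Mon, Draft=Sat, QA=Mon, Spec=Fri, Package=Wed, Deploy=Wed, Integrate=Thu, Design=Tue, Review=Tue.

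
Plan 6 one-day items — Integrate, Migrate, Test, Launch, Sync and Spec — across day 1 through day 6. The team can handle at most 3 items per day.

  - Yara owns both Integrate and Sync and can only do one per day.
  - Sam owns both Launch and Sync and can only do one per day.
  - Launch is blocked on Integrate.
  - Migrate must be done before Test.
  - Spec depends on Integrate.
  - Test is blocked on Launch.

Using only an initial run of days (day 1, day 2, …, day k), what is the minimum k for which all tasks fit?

The precedence chain requires at least 3 distinct days.
With at most 3 per day and 6 tasks, at least 2 days are needed.
3 works (last occupied day: day 3): for example Sync=day 3, Test=day 3, Spec=day 2, Migrate=day 1, Integrate=day 1, Launch=day 2.

3 days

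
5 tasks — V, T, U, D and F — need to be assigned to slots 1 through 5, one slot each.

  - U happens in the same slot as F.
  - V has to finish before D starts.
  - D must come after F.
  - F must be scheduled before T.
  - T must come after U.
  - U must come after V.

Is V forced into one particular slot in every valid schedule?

V can be 1 (e.g. D=3, T=3, F=2, V=1, U=2) or 2 (e.g. D -> 4, T -> 4, F -> 3, V -> 2, U -> 3).

No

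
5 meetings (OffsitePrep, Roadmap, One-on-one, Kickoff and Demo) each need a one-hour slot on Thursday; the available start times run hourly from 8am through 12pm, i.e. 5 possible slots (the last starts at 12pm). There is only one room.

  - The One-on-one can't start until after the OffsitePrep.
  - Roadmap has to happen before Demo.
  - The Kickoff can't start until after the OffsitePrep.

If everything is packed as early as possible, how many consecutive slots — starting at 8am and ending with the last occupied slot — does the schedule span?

The precedence chain requires at least 2 distinct slots.
With at most 1 per slot and 5 meetings, at least 5 slots are needed.
5 works (last occupied slot: 12pm): for example One-on-one in 10am; Roadmap in 9am; OffsitePrep in 8am; Kickoff in 11am; Demo in 12pm.

5 slots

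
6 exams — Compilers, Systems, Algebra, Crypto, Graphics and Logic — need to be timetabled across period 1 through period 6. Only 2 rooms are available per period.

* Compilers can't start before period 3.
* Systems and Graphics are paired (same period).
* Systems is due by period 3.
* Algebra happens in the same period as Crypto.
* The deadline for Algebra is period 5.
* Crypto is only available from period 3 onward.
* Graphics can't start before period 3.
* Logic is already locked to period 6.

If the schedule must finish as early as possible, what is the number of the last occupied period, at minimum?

period 6

With at most 2 per period and 6 exams, at least 3 periods are needed.
Logic can't be placed before period 6, so the schedule must run through at least period 6.
6 works (last occupied period: period 6): for example Algebra -> period 5; Logic -> period 6; Compilers -> period 4; Systems -> period 3; Graphics -> period 3; Crypto -> period 5.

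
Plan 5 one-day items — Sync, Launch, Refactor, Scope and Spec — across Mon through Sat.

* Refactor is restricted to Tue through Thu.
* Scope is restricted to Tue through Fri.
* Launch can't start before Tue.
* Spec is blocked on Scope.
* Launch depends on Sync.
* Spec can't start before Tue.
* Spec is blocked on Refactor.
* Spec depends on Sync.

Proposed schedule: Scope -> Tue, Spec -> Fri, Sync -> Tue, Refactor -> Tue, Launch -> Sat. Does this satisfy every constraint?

Launch depends on Sync — holds.
Spec depends on Sync — holds.
Spec is blocked on Refactor — holds.
Spec can't start before Tue — holds.
Refactor is restricted to Tue through Thu — holds.
Launch can't start before Tue — holds.
Scope is restricted to Tue through Fri — holds.
Spec is blocked on Scope — holds.

Yes, all constraints hold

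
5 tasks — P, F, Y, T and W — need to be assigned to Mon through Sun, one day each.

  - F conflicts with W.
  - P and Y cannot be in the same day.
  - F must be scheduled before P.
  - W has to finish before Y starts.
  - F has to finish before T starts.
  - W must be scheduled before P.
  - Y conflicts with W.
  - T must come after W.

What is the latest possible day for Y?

Precedence pushes Y to at least Tue.
Y at Sun is achievable: T -> Wed; F -> Tue; W -> Mon; Y -> Sun; P -> Wed.

Sun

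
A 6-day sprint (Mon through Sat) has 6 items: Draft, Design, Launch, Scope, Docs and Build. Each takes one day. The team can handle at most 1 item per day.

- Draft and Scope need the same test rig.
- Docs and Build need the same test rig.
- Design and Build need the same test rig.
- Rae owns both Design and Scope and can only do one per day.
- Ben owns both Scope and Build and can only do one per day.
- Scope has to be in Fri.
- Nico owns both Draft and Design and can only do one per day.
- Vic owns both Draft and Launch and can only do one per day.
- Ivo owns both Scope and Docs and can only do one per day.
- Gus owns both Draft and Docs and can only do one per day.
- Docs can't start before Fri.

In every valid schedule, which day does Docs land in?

Docs's window is Fri–Sat.
Scope is fixed at Fri, and Docs can't share a day with Scope.
So Docs must be Sat.

Sat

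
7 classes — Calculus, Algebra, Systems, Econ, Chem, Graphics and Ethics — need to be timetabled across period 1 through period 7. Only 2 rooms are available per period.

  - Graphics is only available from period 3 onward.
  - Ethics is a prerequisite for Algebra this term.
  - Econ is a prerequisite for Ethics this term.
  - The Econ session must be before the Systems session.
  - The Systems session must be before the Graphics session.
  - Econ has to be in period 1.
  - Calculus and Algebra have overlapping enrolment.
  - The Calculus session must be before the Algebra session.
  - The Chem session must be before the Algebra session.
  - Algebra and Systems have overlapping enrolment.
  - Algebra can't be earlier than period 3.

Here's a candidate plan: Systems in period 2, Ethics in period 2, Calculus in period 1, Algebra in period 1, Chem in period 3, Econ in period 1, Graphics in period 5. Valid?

Econ has to be in period 1 — holds.
Algebra and Systems have overlapping enrolment — holds.
The Systems session must be before the Graphics session — holds.
Econ is a prerequisite for Ethics this term — holds.
Calculus and Algebra have overlapping enrolment — violated.
Algebra can't be earlier than period 3 — violated.
Ethics is a prerequisite for Algebra this term — violated.
Only 2 rooms are available per period — violated.
Graphics is only available from period 3 onward — holds.
The Econ session must be before the Systems session — holds.
The Calculus session must be before the Algebra session — violated.
The Chem session must be before the Algebra session — violated.

No — it violates: Algebra can't be earlier than period 3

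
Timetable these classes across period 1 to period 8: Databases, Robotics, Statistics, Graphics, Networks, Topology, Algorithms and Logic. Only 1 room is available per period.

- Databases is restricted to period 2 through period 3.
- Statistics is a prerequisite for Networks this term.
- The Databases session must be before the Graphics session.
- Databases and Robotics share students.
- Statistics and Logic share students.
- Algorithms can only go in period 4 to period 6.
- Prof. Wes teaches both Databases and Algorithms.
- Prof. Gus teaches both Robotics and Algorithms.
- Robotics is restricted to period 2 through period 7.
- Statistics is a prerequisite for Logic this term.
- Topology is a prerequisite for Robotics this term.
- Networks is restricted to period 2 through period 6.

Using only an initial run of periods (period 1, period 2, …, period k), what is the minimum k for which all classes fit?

8 periods

The precedence chain requires at least 2 distinct periods.
With at most 1 per period and 8 classes, at least 8 periods are needed.
Algorithms can't be placed before period 4, so the schedule must run through at least period 4.
8 works (last occupied period: period 8): for example Robotics in period 6; Graphics in period 7; Algorithms in period 4; Databases in period 2; Logic in period 8; Networks in period 3; Statistics in period 1; Topology in period 5.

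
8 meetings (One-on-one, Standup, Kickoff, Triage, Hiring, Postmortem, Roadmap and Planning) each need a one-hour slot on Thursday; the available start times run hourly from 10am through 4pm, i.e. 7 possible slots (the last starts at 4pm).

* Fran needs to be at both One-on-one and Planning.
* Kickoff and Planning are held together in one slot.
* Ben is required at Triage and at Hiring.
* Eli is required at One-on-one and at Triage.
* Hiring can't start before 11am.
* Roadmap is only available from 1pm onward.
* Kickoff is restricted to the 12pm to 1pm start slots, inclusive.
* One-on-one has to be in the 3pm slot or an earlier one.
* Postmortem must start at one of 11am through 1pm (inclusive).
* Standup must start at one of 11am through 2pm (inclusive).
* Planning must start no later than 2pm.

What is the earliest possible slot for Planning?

Planning must be in the same slot as Kickoff, which can't be before 12pm, so Planning is at least 12pm; Planning's own window allows nothing later than 2pm; Planning must be in the same slot as Kickoff, which can't be after 1pm, so Planning is at most 1pm.
Planning at 12pm is achievable: Standup=11am; One-on-one=10am; Roadmap=1pm; Hiring=11am; Planning=12pm; Triage=12pm; Postmortem=11am; Kickoff=12pm.

12pm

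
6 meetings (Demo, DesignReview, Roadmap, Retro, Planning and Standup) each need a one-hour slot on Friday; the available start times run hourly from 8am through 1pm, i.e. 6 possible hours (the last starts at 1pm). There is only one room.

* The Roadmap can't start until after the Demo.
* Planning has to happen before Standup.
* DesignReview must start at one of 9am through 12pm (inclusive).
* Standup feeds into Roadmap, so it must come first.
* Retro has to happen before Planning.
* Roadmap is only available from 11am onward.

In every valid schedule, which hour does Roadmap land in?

1pm

Roadmap is available from 11am.
So Roadmap is pinned to 1pm.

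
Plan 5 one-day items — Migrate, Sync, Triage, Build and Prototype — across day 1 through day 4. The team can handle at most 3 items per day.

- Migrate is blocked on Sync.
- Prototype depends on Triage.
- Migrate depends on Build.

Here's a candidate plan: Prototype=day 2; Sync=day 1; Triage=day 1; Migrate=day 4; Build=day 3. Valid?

Migrate depends on Build — holds.
Migrate is blocked on Sync — holds.
The team can handle at most 3 items per day — holds.
Prototype depends on Triage — holds.

Valid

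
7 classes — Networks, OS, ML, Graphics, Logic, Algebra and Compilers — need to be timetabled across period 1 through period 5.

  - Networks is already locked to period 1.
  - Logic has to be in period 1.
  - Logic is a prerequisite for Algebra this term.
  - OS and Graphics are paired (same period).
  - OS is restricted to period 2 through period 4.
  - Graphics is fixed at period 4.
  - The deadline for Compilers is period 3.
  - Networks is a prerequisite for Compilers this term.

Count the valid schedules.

40

Splitting on ML: it can be period 1 (8), period 2 (8), period 3 (8), period 4 (8), period 5 (8). Listing each branch's schedules as (Networks, OS, Graphics, Logic, Algebra, Compilers) by period number:
ML=period 1: (1,4,4,1,2,2) (1,4,4,1,2,3) (1,4,4,1,3,2) (1,4,4,1,3,3) (1,4,4,1,4,2) (1,4,4,1,4,3) (1,4,4,1,5,2) (1,4,4,1,5,3) — 8.
ML=period 2: (1,4,4,1,2,2) (1,4,4,1,2,3) (1,4,4,1,3,2) (1,4,4,1,3,3) (1,4,4,1,4,2) (1,4,4,1,4,3) (1,4,4,1,5,2) (1,4,4,1,5,3) — 8.
ML=period 3: (1,4,4,1,2,2) (1,4,4,1,2,3) (1,4,4,1,3,2) (1,4,4,1,3,3) (1,4,4,1,4,2) (1,4,4,1,4,3) (1,4,4,1,5,2) (1,4,4,1,5,3) — 8.
ML=period 4: (1,4,4,1,2,2) (1,4,4,1,2,3) (1,4,4,1,3,2) (1,4,4,1,3,3) (1,4,4,1,4,2) (1,4,4,1,4,3) (1,4,4,1,5,2) (1,4,4,1,5,3) — 8.
ML=period 5: (1,4,4,1,2,2) (1,4,4,1,2,3) (1,4,4,1,3,2) (1,4,4,1,3,3) (1,4,4,1,4,2) (1,4,4,1,4,3) (1,4,4,1,5,2) (1,4,4,1,5,3) — 8.
Summing: 8 + 8 + 8 + 8 + 8 = 40.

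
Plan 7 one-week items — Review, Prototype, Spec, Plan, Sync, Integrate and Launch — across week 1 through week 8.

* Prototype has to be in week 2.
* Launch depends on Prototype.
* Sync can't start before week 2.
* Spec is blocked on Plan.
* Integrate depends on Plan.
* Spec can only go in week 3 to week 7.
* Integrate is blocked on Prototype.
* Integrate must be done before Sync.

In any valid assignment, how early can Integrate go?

week 3

Precedence pushes Integrate to at least week 3; downstream work caps Integrate at week 7.
Integrate at week 3 is achievable: Prototype -> week 2; Sync -> week 4; Launch -> week 3; Spec -> week 3; Plan -> week 1; Review -> week 1; Integrate -> week 3.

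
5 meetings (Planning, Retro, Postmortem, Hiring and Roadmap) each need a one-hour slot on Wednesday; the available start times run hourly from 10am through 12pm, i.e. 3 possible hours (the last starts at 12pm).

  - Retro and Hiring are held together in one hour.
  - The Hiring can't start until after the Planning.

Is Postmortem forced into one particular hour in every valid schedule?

No

Postmortem can be 10am (e.g. Roadmap -> 10am, Retro -> 11am, Postmortem -> 10am, Hiring -> 11am, Planning -> 10am) or 11am (e.g. Postmortem=11am, Planning=10am, Retro=11am, Hiring=11am, Roadmap=10am).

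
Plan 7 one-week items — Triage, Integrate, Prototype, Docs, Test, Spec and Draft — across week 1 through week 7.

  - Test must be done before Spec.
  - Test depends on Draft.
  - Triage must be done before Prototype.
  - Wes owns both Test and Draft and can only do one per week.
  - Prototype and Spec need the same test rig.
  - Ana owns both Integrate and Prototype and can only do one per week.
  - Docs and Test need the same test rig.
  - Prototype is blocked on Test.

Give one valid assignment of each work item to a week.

Test -> week 2, Triage -> week 1, Prototype -> week 3, Docs -> week 1, Spec -> week 4, Integrate -> week 1, Draft -> week 1

Checking: Triage(week 1) before Prototype(week 3); Test(week 2) before Prototype(week 3); Test(week 2) before Spec(week 4); Draft(week 1) before Test(week 2); Test(week 2) != Draft(week 1); Integrate(week 1) != Prototype(week 3); Docs(week 1) != Test(week 2); Prototype(week 3) != Spec(week 4).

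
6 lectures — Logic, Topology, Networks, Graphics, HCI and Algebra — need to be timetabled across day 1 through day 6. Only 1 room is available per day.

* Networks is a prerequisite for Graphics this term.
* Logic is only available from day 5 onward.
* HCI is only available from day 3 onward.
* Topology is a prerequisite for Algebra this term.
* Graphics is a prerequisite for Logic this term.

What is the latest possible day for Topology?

day 4

Downstream work caps Topology at day 5.
Topology at day 4 is achievable: HCI -> day 3; Logic -> day 5; Graphics -> day 2; Algebra -> day 6; Topology -> day 4; Networks -> day 1.
Nothing later works — the capacity limit rule out every day after day 4.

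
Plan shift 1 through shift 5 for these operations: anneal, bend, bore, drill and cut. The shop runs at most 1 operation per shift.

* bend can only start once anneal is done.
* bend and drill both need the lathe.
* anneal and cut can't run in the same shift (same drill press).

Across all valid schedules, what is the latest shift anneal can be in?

Downstream work caps anneal at shift 4.
anneal at shift 4 is achievable: anneal=shift 4, cut=shift 3, bore=shift 1, bend=shift 5, drill=shift 2.

shift 4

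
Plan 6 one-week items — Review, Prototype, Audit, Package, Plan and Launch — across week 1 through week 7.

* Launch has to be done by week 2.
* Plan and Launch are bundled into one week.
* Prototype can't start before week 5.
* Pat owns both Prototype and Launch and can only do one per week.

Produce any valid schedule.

Package=week 1; Review=week 1; Plan=week 1; Launch=week 1; Prototype=week 5; Audit=week 1

Checking: Prototype(week 5) != Launch(week 1); Plan = Launch = week 1; Launch=week 1 in [week 1,week 2]; Prototype=week 5 in [week 5,week 7].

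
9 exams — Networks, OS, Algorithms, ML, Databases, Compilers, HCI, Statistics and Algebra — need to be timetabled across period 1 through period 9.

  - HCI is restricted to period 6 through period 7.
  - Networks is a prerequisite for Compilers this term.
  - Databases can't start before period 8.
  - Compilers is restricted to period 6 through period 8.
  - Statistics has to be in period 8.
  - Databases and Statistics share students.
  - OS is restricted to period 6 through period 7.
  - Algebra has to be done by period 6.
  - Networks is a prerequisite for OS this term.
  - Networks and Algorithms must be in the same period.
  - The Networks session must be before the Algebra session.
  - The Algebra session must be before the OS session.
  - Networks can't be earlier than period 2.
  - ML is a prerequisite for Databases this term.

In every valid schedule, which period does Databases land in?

Databases's window is period 8–period 9.
Statistics is fixed at period 8, and Databases can't share a period with Statistics.
So Databases must be period 9.

period 9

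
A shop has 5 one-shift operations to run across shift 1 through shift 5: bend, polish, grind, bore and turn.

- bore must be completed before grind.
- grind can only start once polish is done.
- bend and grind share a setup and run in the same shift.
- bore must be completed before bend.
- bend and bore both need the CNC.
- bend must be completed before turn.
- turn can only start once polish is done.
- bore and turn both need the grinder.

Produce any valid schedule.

polish in shift 1, bend in shift 2, bore in shift 1, turn in shift 3, grind in shift 2

Checking: polish(shift 1) before grind(shift 2); polish(shift 1) before turn(shift 3); bend(shift 2) before turn(shift 3); bore(shift 1) before grind(shift 2); bore(shift 1) before bend(shift 2); bend(shift 2) != bore(shift 1); bore(shift 1) != turn(shift 3); bend = grind = shift 2.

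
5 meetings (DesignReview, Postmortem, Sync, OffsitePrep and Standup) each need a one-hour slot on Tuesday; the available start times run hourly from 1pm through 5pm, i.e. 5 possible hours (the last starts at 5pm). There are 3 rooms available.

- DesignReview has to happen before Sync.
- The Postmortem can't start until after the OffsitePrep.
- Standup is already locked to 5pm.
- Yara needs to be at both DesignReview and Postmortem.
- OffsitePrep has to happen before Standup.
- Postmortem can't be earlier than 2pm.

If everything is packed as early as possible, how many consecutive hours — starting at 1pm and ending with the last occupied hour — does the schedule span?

The precedence chain requires at least 2 distinct hours.
With at most 3 per hour and 5 meetings, at least 2 hours are needed.
Standup can't be placed before 5pm — that is hour 5 counting from 1pm — so the schedule must run through at least 5 hours.
5 works (last occupied hour: 5pm): for example OffsitePrep in 1pm; DesignReview in 1pm; Postmortem in 2pm; Standup in 5pm; Sync in 2pm.

5 hours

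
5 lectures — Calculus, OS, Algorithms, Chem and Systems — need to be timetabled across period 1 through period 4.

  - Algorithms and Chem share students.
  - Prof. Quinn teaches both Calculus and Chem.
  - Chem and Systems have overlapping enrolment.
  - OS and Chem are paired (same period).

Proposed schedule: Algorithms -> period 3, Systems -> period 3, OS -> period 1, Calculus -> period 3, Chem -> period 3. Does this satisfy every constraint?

No. Prof. Quinn teaches both Calculus and Chem is not satisfied.

Prof. Quinn teaches both Calculus and Chem — violated.
Algorithms and Chem share students — violated.
Chem and Systems have overlapping enrolment — violated.
OS and Chem are paired (same period) — violated.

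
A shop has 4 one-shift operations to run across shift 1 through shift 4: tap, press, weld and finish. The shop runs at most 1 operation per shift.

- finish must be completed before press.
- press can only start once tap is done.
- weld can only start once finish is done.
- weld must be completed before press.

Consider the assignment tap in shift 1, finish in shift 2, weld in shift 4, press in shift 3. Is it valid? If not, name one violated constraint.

No — it violates: weld must be completed before press

The shop runs at most 1 operation per shift — holds.
weld can only start once finish is done — holds.
finish must be completed before press — holds.
press can only start once tap is done — holds.
weld must be completed before press — violated.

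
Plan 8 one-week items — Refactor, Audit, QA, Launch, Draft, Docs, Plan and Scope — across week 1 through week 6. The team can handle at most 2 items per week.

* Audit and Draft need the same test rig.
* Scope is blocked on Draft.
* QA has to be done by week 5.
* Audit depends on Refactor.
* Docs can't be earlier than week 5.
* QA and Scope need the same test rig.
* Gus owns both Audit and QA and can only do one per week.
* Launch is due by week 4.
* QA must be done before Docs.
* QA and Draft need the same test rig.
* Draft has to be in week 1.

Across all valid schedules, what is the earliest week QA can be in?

week 2

QA's own window allows nothing later than week 5.
QA at week 2 is achievable: Draft -> week 1, Audit -> week 3, Docs -> week 5, Plan -> week 4, Refactor -> week 2, QA -> week 2, Scope -> week 3, Launch -> week 1.
Nothing earlier works — the conflict and capacity constraints rule out every week before week 2.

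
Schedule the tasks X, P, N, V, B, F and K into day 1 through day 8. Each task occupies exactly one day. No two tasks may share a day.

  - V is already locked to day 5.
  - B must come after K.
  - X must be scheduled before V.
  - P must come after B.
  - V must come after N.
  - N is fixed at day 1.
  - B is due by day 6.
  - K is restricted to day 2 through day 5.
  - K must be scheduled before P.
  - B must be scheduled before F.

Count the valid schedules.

30

Splitting on X: it can be day 2 (10), day 3 (10), day 4 (10). Listing each branch's schedules as (P, N, V, B, F, K) by day number:
X=day 2: (6,1,5,4,7,3) (6,1,5,4,8,3) (7,1,5,4,6,3) (7,1,5,4,8,3) (7,1,5,6,8,3) (7,1,5,6,8,4) (8,1,5,4,6,3) (8,1,5,4,7,3) (8,1,5,6,7,3) (8,1,5,6,7,4) — 10.
X=day 3: (6,1,5,4,7,2) (6,1,5,4,8,2) (7,1,5,4,6,2) (7,1,5,4,8,2) (7,1,5,6,8,2) (7,1,5,6,8,4) (8,1,5,4,6,2) (8,1,5,4,7,2) (8,1,5,6,7,2) (8,1,5,6,7,4) — 10.
X=day 4: (6,1,5,3,7,2) (6,1,5,3,8,2) (7,1,5,3,6,2) (7,1,5,3,8,2) (7,1,5,6,8,2) (7,1,5,6,8,3) (8,1,5,3,6,2) (8,1,5,3,7,2) (8,1,5,6,7,2) (8,1,5,6,7,3) — 10.
Summing: 10 + 10 + 10 = 30.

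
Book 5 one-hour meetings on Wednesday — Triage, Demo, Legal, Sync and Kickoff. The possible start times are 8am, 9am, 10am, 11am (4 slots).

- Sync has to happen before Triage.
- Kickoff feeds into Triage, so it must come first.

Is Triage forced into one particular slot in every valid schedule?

Triage can be 9am (e.g. Kickoff in 8am, Legal in 8am, Demo in 8am, Sync in 8am, Triage in 9am) or 10am (e.g. Sync in 8am, Legal in 8am, Kickoff in 8am, Triage in 10am, Demo in 8am).

No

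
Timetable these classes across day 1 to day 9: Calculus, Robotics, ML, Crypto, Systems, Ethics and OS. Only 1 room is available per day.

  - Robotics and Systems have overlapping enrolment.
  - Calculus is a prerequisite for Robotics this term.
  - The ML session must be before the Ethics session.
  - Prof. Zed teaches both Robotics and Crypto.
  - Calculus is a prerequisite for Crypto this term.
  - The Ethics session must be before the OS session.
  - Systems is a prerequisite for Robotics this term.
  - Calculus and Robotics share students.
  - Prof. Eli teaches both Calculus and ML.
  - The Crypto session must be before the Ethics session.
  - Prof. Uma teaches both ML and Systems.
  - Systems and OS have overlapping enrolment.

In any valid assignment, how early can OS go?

Precedence pushes OS to at least day 4.
OS at day 5 is achievable: Systems=day 6, Robotics=day 7, ML=day 3, OS=day 5, Crypto=day 2, Calculus=day 1, Ethics=day 4.
Nothing earlier works — the conflict and capacity constraints rule out every day before day 5.

day 5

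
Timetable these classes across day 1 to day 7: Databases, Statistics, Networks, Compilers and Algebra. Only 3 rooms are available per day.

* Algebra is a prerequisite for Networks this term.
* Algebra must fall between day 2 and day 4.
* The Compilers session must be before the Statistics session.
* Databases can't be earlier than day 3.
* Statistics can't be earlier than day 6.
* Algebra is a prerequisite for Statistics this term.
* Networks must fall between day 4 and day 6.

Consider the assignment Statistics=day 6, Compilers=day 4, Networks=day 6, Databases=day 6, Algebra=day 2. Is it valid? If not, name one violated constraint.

The Compilers session must be before the Statistics session — holds.
Statistics can't be earlier than day 6 — holds.
Algebra must fall between day 2 and day 4 — holds.
Databases can't be earlier than day 3 — holds.
Algebra is a prerequisite for Statistics this term — holds.
Algebra is a prerequisite for Networks this term — holds.
Only 3 rooms are available per day — holds.
Networks must fall between day 4 and day 6 — holds.

Valid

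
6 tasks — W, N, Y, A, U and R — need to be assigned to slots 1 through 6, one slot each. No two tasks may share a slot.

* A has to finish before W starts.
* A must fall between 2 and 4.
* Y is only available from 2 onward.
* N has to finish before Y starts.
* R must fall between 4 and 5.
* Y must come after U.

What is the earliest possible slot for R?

4

R is available from 4; R's own window allows nothing later than 5.
R at 4 is achievable: R in 4, N in 1, Y in 5, A in 2, U in 3, W in 6.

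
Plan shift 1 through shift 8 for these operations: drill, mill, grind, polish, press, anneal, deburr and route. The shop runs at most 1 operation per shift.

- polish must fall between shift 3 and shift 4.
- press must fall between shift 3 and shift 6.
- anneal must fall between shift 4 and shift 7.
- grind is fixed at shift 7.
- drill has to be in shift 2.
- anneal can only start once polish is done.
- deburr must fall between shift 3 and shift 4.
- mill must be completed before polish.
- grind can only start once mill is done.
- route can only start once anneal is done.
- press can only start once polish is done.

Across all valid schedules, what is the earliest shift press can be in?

Press is available from shift 3; precedence pushes press to at least shift 4; press's own window allows nothing later than shift 6.
press at shift 5 is achievable: polish in shift 3; press in shift 5; grind in shift 7; deburr in shift 4; route in shift 8; mill in shift 1; drill in shift 2; anneal in shift 6.
Nothing earlier works — the capacity limit rule out every shift before shift 5.

shift 5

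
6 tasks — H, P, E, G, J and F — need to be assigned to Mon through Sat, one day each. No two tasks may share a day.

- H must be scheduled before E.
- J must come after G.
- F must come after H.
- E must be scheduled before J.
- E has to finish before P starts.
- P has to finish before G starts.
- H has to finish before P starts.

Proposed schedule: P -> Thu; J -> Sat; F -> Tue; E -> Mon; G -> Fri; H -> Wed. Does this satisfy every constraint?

No. H must be scheduled before E is not satisfied.

J must come after G — holds.
E has to finish before P starts — holds.
E must be scheduled before J — holds.
No two tasks may share a day — holds.
H has to finish before P starts — holds.
P has to finish before G starts — holds.
H must be scheduled before E — violated.
F must come after H — violated.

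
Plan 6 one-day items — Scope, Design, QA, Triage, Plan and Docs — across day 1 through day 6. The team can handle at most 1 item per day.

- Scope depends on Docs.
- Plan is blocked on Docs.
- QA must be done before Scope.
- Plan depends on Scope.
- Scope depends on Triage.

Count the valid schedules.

Splitting on Scope: it can be day 4 (12), day 5 (24). Listing each branch's schedules as (Design, QA, Triage, Plan, Docs) by day number:
Scope=day 4: (5,1,2,6,3) (5,1,3,6,2) (5,2,1,6,3) (5,2,3,6,1) (5,3,1,6,2) (5,3,2,6,1) (6,1,2,5,3) (6,1,3,5,2) (6,2,1,5,3) (6,2,3,5,1) (6,3,1,5,2) (6,3,2,5,1) — 12.
Scope=day 5: (1,2,3,6,4) (1,2,4,6,3) (1,3,2,6,4) (1,3,4,6,2) (1,4,2,6,3) (1,4,3,6,2) (2,1,3,6,4) (2,1,4,6,3) (2,3,1,6,4) (2,3,4,6,1) (2,4,1,6,3) (2,4,3,6,1) (3,1,2,6,4) (3,1,4,6,2) (3,2,1,6,4) (3,2,4,6,1) (3,4,1,6,2) (3,4,2,6,1) (4,1,2,6,3) (4,1,3,6,2) (4,2,1,6,3) (4,2,3,6,1) (4,3,1,6,2) (4,3,2,6,1) — 24.
Summing: 12 + 24 = 36.

36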